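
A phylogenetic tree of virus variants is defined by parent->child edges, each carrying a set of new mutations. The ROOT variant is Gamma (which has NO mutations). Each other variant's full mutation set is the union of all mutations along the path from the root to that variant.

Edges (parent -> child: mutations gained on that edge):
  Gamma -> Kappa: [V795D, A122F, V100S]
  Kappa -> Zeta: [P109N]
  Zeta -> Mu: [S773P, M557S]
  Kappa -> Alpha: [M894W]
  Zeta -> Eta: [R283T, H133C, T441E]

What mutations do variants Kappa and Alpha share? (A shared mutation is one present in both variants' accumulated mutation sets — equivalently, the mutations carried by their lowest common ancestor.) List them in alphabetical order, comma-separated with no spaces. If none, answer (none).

Accumulating mutations along path to Kappa:
  At Gamma: gained [] -> total []
  At Kappa: gained ['V795D', 'A122F', 'V100S'] -> total ['A122F', 'V100S', 'V795D']
Mutations(Kappa) = ['A122F', 'V100S', 'V795D']
Accumulating mutations along path to Alpha:
  At Gamma: gained [] -> total []
  At Kappa: gained ['V795D', 'A122F', 'V100S'] -> total ['A122F', 'V100S', 'V795D']
  At Alpha: gained ['M894W'] -> total ['A122F', 'M894W', 'V100S', 'V795D']
Mutations(Alpha) = ['A122F', 'M894W', 'V100S', 'V795D']
Intersection: ['A122F', 'V100S', 'V795D'] ∩ ['A122F', 'M894W', 'V100S', 'V795D'] = ['A122F', 'V100S', 'V795D']

Answer: A122F,V100S,V795D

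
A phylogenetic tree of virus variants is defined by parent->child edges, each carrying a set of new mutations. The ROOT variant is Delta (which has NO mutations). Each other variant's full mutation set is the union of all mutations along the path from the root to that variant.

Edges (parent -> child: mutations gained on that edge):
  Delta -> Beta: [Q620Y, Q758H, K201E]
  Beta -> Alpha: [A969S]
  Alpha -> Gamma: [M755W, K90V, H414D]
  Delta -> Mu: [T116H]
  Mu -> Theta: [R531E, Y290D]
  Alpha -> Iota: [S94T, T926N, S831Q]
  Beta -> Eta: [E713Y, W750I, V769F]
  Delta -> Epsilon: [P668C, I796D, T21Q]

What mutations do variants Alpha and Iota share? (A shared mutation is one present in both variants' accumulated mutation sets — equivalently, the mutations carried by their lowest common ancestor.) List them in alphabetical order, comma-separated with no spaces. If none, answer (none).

Accumulating mutations along path to Alpha:
  At Delta: gained [] -> total []
  At Beta: gained ['Q620Y', 'Q758H', 'K201E'] -> total ['K201E', 'Q620Y', 'Q758H']
  At Alpha: gained ['A969S'] -> total ['A969S', 'K201E', 'Q620Y', 'Q758H']
Mutations(Alpha) = ['A969S', 'K201E', 'Q620Y', 'Q758H']
Accumulating mutations along path to Iota:
  At Delta: gained [] -> total []
  At Beta: gained ['Q620Y', 'Q758H', 'K201E'] -> total ['K201E', 'Q620Y', 'Q758H']
  At Alpha: gained ['A969S'] -> total ['A969S', 'K201E', 'Q620Y', 'Q758H']
  At Iota: gained ['S94T', 'T926N', 'S831Q'] -> total ['A969S', 'K201E', 'Q620Y', 'Q758H', 'S831Q', 'S94T', 'T926N']
Mutations(Iota) = ['A969S', 'K201E', 'Q620Y', 'Q758H', 'S831Q', 'S94T', 'T926N']
Intersection: ['A969S', 'K201E', 'Q620Y', 'Q758H'] ∩ ['A969S', 'K201E', 'Q620Y', 'Q758H', 'S831Q', 'S94T', 'T926N'] = ['A969S', 'K201E', 'Q620Y', 'Q758H']

Answer: A969S,K201E,Q620Y,Q758H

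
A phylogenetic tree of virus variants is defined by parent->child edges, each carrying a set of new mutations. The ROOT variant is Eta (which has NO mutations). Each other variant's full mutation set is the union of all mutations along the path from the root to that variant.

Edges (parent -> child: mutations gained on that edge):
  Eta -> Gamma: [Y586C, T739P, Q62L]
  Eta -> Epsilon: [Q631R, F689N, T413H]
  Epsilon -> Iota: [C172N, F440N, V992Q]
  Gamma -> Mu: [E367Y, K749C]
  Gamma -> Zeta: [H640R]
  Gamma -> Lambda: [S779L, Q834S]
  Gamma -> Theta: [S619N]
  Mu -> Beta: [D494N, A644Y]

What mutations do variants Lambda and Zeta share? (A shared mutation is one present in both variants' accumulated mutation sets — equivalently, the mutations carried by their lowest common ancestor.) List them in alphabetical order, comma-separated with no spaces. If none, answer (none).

Answer: Q62L,T739P,Y586C

Derivation:
Accumulating mutations along path to Lambda:
  At Eta: gained [] -> total []
  At Gamma: gained ['Y586C', 'T739P', 'Q62L'] -> total ['Q62L', 'T739P', 'Y586C']
  At Lambda: gained ['S779L', 'Q834S'] -> total ['Q62L', 'Q834S', 'S779L', 'T739P', 'Y586C']
Mutations(Lambda) = ['Q62L', 'Q834S', 'S779L', 'T739P', 'Y586C']
Accumulating mutations along path to Zeta:
  At Eta: gained [] -> total []
  At Gamma: gained ['Y586C', 'T739P', 'Q62L'] -> total ['Q62L', 'T739P', 'Y586C']
  At Zeta: gained ['H640R'] -> total ['H640R', 'Q62L', 'T739P', 'Y586C']
Mutations(Zeta) = ['H640R', 'Q62L', 'T739P', 'Y586C']
Intersection: ['Q62L', 'Q834S', 'S779L', 'T739P', 'Y586C'] ∩ ['H640R', 'Q62L', 'T739P', 'Y586C'] = ['Q62L', 'T739P', 'Y586C']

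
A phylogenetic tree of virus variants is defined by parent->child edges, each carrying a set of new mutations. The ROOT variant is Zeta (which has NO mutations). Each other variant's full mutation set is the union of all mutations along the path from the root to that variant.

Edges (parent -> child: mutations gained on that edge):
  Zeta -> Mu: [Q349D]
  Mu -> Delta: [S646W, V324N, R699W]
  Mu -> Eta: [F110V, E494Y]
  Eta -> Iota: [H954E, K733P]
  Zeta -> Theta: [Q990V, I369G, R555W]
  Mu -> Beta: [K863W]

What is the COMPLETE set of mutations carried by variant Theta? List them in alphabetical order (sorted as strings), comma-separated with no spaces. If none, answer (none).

Answer: I369G,Q990V,R555W

Derivation:
At Zeta: gained [] -> total []
At Theta: gained ['Q990V', 'I369G', 'R555W'] -> total ['I369G', 'Q990V', 'R555W']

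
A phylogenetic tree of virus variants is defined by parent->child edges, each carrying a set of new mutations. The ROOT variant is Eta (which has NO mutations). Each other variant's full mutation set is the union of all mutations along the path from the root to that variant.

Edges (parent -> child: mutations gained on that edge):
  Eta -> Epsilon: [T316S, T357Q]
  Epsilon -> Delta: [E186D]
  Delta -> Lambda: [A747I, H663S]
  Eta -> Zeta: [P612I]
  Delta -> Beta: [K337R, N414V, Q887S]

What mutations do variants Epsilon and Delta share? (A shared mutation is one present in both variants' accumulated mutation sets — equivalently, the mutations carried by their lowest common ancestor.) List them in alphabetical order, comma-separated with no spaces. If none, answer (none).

Answer: T316S,T357Q

Derivation:
Accumulating mutations along path to Epsilon:
  At Eta: gained [] -> total []
  At Epsilon: gained ['T316S', 'T357Q'] -> total ['T316S', 'T357Q']
Mutations(Epsilon) = ['T316S', 'T357Q']
Accumulating mutations along path to Delta:
  At Eta: gained [] -> total []
  At Epsilon: gained ['T316S', 'T357Q'] -> total ['T316S', 'T357Q']
  At Delta: gained ['E186D'] -> total ['E186D', 'T316S', 'T357Q']
Mutations(Delta) = ['E186D', 'T316S', 'T357Q']
Intersection: ['T316S', 'T357Q'] ∩ ['E186D', 'T316S', 'T357Q'] = ['T316S', 'T357Q']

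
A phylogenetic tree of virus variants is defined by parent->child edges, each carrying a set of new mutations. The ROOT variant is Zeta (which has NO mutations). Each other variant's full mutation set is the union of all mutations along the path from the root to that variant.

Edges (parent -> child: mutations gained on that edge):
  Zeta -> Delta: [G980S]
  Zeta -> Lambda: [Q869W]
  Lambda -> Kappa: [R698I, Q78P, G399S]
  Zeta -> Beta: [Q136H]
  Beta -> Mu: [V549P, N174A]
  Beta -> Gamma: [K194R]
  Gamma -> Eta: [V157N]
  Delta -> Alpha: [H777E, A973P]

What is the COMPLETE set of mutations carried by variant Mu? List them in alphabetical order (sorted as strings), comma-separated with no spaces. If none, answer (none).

Answer: N174A,Q136H,V549P

Derivation:
At Zeta: gained [] -> total []
At Beta: gained ['Q136H'] -> total ['Q136H']
At Mu: gained ['V549P', 'N174A'] -> total ['N174A', 'Q136H', 'V549P']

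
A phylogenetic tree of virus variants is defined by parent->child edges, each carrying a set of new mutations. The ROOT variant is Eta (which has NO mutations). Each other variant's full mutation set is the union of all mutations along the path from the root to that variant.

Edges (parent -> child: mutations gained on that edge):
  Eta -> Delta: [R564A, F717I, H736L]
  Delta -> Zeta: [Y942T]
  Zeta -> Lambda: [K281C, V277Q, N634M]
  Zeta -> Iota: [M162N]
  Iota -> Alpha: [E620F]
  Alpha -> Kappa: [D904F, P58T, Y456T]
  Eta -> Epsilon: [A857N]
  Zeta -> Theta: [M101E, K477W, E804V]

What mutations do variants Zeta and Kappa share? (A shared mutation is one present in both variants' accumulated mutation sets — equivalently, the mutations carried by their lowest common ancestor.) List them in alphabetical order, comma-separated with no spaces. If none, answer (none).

Answer: F717I,H736L,R564A,Y942T

Derivation:
Accumulating mutations along path to Zeta:
  At Eta: gained [] -> total []
  At Delta: gained ['R564A', 'F717I', 'H736L'] -> total ['F717I', 'H736L', 'R564A']
  At Zeta: gained ['Y942T'] -> total ['F717I', 'H736L', 'R564A', 'Y942T']
Mutations(Zeta) = ['F717I', 'H736L', 'R564A', 'Y942T']
Accumulating mutations along path to Kappa:
  At Eta: gained [] -> total []
  At Delta: gained ['R564A', 'F717I', 'H736L'] -> total ['F717I', 'H736L', 'R564A']
  At Zeta: gained ['Y942T'] -> total ['F717I', 'H736L', 'R564A', 'Y942T']
  At Iota: gained ['M162N'] -> total ['F717I', 'H736L', 'M162N', 'R564A', 'Y942T']
  At Alpha: gained ['E620F'] -> total ['E620F', 'F717I', 'H736L', 'M162N', 'R564A', 'Y942T']
  At Kappa: gained ['D904F', 'P58T', 'Y456T'] -> total ['D904F', 'E620F', 'F717I', 'H736L', 'M162N', 'P58T', 'R564A', 'Y456T', 'Y942T']
Mutations(Kappa) = ['D904F', 'E620F', 'F717I', 'H736L', 'M162N', 'P58T', 'R564A', 'Y456T', 'Y942T']
Intersection: ['F717I', 'H736L', 'R564A', 'Y942T'] ∩ ['D904F', 'E620F', 'F717I', 'H736L', 'M162N', 'P58T', 'R564A', 'Y456T', 'Y942T'] = ['F717I', 'H736L', 'R564A', 'Y942T']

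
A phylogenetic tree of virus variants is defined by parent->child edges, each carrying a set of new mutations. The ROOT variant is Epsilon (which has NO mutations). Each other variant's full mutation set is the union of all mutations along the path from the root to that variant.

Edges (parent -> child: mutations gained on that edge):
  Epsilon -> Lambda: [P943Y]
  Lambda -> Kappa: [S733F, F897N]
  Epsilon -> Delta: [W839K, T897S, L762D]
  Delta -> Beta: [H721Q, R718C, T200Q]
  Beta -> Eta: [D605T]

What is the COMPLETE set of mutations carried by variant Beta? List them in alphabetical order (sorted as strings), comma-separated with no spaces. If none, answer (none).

Answer: H721Q,L762D,R718C,T200Q,T897S,W839K

Derivation:
At Epsilon: gained [] -> total []
At Delta: gained ['W839K', 'T897S', 'L762D'] -> total ['L762D', 'T897S', 'W839K']
At Beta: gained ['H721Q', 'R718C', 'T200Q'] -> total ['H721Q', 'L762D', 'R718C', 'T200Q', 'T897S', 'W839K']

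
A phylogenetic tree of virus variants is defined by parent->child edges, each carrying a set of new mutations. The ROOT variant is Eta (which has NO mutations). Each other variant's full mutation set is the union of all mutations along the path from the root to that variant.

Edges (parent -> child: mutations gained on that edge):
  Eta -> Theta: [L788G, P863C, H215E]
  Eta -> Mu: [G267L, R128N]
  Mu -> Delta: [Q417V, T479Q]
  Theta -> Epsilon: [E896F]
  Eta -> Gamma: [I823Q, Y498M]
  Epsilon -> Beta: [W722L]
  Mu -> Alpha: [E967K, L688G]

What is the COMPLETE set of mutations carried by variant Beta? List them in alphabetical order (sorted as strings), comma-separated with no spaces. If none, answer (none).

At Eta: gained [] -> total []
At Theta: gained ['L788G', 'P863C', 'H215E'] -> total ['H215E', 'L788G', 'P863C']
At Epsilon: gained ['E896F'] -> total ['E896F', 'H215E', 'L788G', 'P863C']
At Beta: gained ['W722L'] -> total ['E896F', 'H215E', 'L788G', 'P863C', 'W722L']

Answer: E896F,H215E,L788G,P863C,W722L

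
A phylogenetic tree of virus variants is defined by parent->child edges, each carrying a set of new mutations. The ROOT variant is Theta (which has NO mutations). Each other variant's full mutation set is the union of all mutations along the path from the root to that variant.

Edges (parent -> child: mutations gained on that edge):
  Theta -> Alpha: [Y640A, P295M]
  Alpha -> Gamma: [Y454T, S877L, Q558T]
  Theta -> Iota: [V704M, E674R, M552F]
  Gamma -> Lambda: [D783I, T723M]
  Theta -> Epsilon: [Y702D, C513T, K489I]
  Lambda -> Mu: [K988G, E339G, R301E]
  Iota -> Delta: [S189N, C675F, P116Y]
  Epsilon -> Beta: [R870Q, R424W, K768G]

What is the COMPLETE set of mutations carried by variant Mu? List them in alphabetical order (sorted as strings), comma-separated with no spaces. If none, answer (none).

Answer: D783I,E339G,K988G,P295M,Q558T,R301E,S877L,T723M,Y454T,Y640A

Derivation:
At Theta: gained [] -> total []
At Alpha: gained ['Y640A', 'P295M'] -> total ['P295M', 'Y640A']
At Gamma: gained ['Y454T', 'S877L', 'Q558T'] -> total ['P295M', 'Q558T', 'S877L', 'Y454T', 'Y640A']
At Lambda: gained ['D783I', 'T723M'] -> total ['D783I', 'P295M', 'Q558T', 'S877L', 'T723M', 'Y454T', 'Y640A']
At Mu: gained ['K988G', 'E339G', 'R301E'] -> total ['D783I', 'E339G', 'K988G', 'P295M', 'Q558T', 'R301E', 'S877L', 'T723M', 'Y454T', 'Y640A']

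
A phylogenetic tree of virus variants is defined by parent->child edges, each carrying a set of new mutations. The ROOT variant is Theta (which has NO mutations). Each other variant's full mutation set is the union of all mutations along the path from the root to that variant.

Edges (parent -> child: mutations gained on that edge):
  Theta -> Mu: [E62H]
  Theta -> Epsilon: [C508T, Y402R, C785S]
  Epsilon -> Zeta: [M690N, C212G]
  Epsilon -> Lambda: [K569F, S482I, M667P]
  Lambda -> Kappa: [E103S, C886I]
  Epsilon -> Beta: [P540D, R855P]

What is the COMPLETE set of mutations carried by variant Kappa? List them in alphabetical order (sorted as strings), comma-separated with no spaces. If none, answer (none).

At Theta: gained [] -> total []
At Epsilon: gained ['C508T', 'Y402R', 'C785S'] -> total ['C508T', 'C785S', 'Y402R']
At Lambda: gained ['K569F', 'S482I', 'M667P'] -> total ['C508T', 'C785S', 'K569F', 'M667P', 'S482I', 'Y402R']
At Kappa: gained ['E103S', 'C886I'] -> total ['C508T', 'C785S', 'C886I', 'E103S', 'K569F', 'M667P', 'S482I', 'Y402R']

Answer: C508T,C785S,C886I,E103S,K569F,M667P,S482I,Y402R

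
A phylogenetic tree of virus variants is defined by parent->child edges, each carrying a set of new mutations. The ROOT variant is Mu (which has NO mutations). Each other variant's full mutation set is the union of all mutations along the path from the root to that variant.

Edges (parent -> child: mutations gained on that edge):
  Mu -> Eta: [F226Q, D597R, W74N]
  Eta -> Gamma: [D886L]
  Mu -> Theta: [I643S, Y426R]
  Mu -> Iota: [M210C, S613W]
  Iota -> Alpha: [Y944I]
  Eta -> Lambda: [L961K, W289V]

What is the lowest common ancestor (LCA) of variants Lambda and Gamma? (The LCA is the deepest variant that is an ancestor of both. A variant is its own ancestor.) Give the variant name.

Path from root to Lambda: Mu -> Eta -> Lambda
  ancestors of Lambda: {Mu, Eta, Lambda}
Path from root to Gamma: Mu -> Eta -> Gamma
  ancestors of Gamma: {Mu, Eta, Gamma}
Common ancestors: {Mu, Eta}
Walk up from Gamma: Gamma (not in ancestors of Lambda), Eta (in ancestors of Lambda), Mu (in ancestors of Lambda)
Deepest common ancestor (LCA) = Eta

Answer: Eta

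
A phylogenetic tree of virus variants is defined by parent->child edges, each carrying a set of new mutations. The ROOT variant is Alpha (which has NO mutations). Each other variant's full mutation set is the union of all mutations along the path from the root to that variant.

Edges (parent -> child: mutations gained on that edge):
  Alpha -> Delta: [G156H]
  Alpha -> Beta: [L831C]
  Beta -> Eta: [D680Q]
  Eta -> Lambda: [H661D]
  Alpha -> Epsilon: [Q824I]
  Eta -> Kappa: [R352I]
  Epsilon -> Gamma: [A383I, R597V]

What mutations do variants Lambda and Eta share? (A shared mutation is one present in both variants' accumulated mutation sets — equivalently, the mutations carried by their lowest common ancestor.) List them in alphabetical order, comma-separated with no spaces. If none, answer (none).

Accumulating mutations along path to Lambda:
  At Alpha: gained [] -> total []
  At Beta: gained ['L831C'] -> total ['L831C']
  At Eta: gained ['D680Q'] -> total ['D680Q', 'L831C']
  At Lambda: gained ['H661D'] -> total ['D680Q', 'H661D', 'L831C']
Mutations(Lambda) = ['D680Q', 'H661D', 'L831C']
Accumulating mutations along path to Eta:
  At Alpha: gained [] -> total []
  At Beta: gained ['L831C'] -> total ['L831C']
  At Eta: gained ['D680Q'] -> total ['D680Q', 'L831C']
Mutations(Eta) = ['D680Q', 'L831C']
Intersection: ['D680Q', 'H661D', 'L831C'] ∩ ['D680Q', 'L831C'] = ['D680Q', 'L831C']

Answer: D680Q,L831C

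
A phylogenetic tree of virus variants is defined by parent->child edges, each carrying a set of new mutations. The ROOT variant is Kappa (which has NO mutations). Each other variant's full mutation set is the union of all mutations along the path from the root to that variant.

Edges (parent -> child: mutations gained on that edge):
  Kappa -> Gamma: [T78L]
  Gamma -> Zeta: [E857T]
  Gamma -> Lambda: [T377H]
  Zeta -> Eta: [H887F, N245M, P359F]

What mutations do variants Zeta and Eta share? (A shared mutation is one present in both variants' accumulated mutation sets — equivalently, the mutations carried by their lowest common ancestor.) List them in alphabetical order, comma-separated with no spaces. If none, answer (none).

Accumulating mutations along path to Zeta:
  At Kappa: gained [] -> total []
  At Gamma: gained ['T78L'] -> total ['T78L']
  At Zeta: gained ['E857T'] -> total ['E857T', 'T78L']
Mutations(Zeta) = ['E857T', 'T78L']
Accumulating mutations along path to Eta:
  At Kappa: gained [] -> total []
  At Gamma: gained ['T78L'] -> total ['T78L']
  At Zeta: gained ['E857T'] -> total ['E857T', 'T78L']
  At Eta: gained ['H887F', 'N245M', 'P359F'] -> total ['E857T', 'H887F', 'N245M', 'P359F', 'T78L']
Mutations(Eta) = ['E857T', 'H887F', 'N245M', 'P359F', 'T78L']
Intersection: ['E857T', 'T78L'] ∩ ['E857T', 'H887F', 'N245M', 'P359F', 'T78L'] = ['E857T', 'T78L']

Answer: E857T,T78L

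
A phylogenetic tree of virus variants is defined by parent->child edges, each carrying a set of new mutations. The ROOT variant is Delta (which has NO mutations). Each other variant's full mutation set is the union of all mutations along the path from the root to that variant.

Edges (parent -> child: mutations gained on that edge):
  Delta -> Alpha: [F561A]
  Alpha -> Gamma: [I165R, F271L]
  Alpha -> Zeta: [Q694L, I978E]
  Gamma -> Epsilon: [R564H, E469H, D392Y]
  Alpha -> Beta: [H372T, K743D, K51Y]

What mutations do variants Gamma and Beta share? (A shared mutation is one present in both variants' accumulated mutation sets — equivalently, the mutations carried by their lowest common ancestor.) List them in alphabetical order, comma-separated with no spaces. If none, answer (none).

Answer: F561A

Derivation:
Accumulating mutations along path to Gamma:
  At Delta: gained [] -> total []
  At Alpha: gained ['F561A'] -> total ['F561A']
  At Gamma: gained ['I165R', 'F271L'] -> total ['F271L', 'F561A', 'I165R']
Mutations(Gamma) = ['F271L', 'F561A', 'I165R']
Accumulating mutations along path to Beta:
  At Delta: gained [] -> total []
  At Alpha: gained ['F561A'] -> total ['F561A']
  At Beta: gained ['H372T', 'K743D', 'K51Y'] -> total ['F561A', 'H372T', 'K51Y', 'K743D']
Mutations(Beta) = ['F561A', 'H372T', 'K51Y', 'K743D']
Intersection: ['F271L', 'F561A', 'I165R'] ∩ ['F561A', 'H372T', 'K51Y', 'K743D'] = ['F561A']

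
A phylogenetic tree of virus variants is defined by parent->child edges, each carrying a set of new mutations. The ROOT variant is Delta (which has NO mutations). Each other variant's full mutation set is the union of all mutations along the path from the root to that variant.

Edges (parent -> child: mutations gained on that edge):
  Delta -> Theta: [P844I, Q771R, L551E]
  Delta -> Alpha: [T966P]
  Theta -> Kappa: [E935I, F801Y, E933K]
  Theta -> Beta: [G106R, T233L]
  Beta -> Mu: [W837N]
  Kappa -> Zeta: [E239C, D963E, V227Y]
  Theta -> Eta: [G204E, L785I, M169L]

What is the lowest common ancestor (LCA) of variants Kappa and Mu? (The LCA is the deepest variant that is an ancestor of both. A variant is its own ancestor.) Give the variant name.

Answer: Theta

Derivation:
Path from root to Kappa: Delta -> Theta -> Kappa
  ancestors of Kappa: {Delta, Theta, Kappa}
Path from root to Mu: Delta -> Theta -> Beta -> Mu
  ancestors of Mu: {Delta, Theta, Beta, Mu}
Common ancestors: {Delta, Theta}
Walk up from Mu: Mu (not in ancestors of Kappa), Beta (not in ancestors of Kappa), Theta (in ancestors of Kappa), Delta (in ancestors of Kappa)
Deepest common ancestor (LCA) = Theta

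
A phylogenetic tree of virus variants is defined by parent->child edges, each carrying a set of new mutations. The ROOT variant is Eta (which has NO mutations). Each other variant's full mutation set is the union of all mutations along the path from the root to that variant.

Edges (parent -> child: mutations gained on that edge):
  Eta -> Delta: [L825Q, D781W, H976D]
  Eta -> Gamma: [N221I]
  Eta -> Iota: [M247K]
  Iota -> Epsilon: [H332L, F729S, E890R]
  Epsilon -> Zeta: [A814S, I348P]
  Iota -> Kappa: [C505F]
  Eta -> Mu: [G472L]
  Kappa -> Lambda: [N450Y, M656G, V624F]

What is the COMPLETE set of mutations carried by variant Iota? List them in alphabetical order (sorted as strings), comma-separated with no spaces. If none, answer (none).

At Eta: gained [] -> total []
At Iota: gained ['M247K'] -> total ['M247K']

Answer: M247K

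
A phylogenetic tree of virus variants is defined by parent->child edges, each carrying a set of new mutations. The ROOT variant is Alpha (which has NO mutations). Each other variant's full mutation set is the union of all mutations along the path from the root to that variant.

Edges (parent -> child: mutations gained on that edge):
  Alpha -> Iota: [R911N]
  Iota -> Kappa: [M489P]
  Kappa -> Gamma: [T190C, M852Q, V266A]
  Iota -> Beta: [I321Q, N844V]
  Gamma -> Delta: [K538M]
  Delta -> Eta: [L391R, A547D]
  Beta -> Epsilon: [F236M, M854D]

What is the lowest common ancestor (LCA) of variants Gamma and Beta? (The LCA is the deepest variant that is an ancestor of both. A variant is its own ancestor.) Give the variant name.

Path from root to Gamma: Alpha -> Iota -> Kappa -> Gamma
  ancestors of Gamma: {Alpha, Iota, Kappa, Gamma}
Path from root to Beta: Alpha -> Iota -> Beta
  ancestors of Beta: {Alpha, Iota, Beta}
Common ancestors: {Alpha, Iota}
Walk up from Beta: Beta (not in ancestors of Gamma), Iota (in ancestors of Gamma), Alpha (in ancestors of Gamma)
Deepest common ancestor (LCA) = Iota

Answer: Iota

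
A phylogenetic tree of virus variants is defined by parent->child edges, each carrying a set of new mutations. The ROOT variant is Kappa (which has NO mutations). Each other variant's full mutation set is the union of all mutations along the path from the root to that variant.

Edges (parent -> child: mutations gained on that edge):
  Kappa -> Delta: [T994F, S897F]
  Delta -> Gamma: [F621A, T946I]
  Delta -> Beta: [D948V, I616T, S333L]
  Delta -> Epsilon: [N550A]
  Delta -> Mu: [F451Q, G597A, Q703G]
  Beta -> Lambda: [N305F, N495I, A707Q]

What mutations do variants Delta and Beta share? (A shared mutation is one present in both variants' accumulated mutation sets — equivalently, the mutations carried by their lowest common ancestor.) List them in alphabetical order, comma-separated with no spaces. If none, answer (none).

Accumulating mutations along path to Delta:
  At Kappa: gained [] -> total []
  At Delta: gained ['T994F', 'S897F'] -> total ['S897F', 'T994F']
Mutations(Delta) = ['S897F', 'T994F']
Accumulating mutations along path to Beta:
  At Kappa: gained [] -> total []
  At Delta: gained ['T994F', 'S897F'] -> total ['S897F', 'T994F']
  At Beta: gained ['D948V', 'I616T', 'S333L'] -> total ['D948V', 'I616T', 'S333L', 'S897F', 'T994F']
Mutations(Beta) = ['D948V', 'I616T', 'S333L', 'S897F', 'T994F']
Intersection: ['S897F', 'T994F'] ∩ ['D948V', 'I616T', 'S333L', 'S897F', 'T994F'] = ['S897F', 'T994F']

Answer: S897F,T994F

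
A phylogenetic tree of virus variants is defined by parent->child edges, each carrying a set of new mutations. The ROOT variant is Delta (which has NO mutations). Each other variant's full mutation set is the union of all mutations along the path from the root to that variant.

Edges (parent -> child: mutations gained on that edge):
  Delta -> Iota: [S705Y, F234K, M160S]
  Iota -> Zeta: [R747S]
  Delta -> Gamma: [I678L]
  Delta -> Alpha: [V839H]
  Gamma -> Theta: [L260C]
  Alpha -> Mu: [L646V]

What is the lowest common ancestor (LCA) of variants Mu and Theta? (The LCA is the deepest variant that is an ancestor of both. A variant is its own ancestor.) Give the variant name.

Path from root to Mu: Delta -> Alpha -> Mu
  ancestors of Mu: {Delta, Alpha, Mu}
Path from root to Theta: Delta -> Gamma -> Theta
  ancestors of Theta: {Delta, Gamma, Theta}
Common ancestors: {Delta}
Walk up from Theta: Theta (not in ancestors of Mu), Gamma (not in ancestors of Mu), Delta (in ancestors of Mu)
Deepest common ancestor (LCA) = Delta

Answer: Delta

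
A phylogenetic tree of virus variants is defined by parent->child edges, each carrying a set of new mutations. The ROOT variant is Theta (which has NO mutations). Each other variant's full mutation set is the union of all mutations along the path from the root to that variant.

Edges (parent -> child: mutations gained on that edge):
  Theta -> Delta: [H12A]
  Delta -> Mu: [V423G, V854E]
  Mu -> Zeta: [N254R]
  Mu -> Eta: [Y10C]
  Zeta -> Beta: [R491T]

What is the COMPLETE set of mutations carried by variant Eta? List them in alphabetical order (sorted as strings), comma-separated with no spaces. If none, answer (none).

At Theta: gained [] -> total []
At Delta: gained ['H12A'] -> total ['H12A']
At Mu: gained ['V423G', 'V854E'] -> total ['H12A', 'V423G', 'V854E']
At Eta: gained ['Y10C'] -> total ['H12A', 'V423G', 'V854E', 'Y10C']

Answer: H12A,V423G,V854E,Y10C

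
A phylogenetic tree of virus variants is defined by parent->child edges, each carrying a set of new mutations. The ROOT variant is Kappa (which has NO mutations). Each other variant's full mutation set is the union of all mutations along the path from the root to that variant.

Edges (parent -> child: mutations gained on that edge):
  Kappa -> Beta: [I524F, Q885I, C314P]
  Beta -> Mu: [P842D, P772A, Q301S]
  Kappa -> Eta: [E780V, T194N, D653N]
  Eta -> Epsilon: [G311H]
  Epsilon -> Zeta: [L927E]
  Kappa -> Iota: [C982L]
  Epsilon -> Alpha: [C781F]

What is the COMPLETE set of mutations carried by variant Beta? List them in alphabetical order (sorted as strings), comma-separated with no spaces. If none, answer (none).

At Kappa: gained [] -> total []
At Beta: gained ['I524F', 'Q885I', 'C314P'] -> total ['C314P', 'I524F', 'Q885I']

Answer: C314P,I524F,Q885I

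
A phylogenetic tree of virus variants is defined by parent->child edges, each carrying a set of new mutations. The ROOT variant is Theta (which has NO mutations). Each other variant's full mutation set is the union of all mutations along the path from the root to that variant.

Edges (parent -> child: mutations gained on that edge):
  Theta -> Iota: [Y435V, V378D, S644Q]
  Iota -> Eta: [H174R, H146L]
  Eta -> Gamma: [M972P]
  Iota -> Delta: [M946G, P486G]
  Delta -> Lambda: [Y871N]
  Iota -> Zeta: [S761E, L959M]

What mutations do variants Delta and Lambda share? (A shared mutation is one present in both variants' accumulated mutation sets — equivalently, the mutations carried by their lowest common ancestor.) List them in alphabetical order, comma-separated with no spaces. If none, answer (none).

Accumulating mutations along path to Delta:
  At Theta: gained [] -> total []
  At Iota: gained ['Y435V', 'V378D', 'S644Q'] -> total ['S644Q', 'V378D', 'Y435V']
  At Delta: gained ['M946G', 'P486G'] -> total ['M946G', 'P486G', 'S644Q', 'V378D', 'Y435V']
Mutations(Delta) = ['M946G', 'P486G', 'S644Q', 'V378D', 'Y435V']
Accumulating mutations along path to Lambda:
  At Theta: gained [] -> total []
  At Iota: gained ['Y435V', 'V378D', 'S644Q'] -> total ['S644Q', 'V378D', 'Y435V']
  At Delta: gained ['M946G', 'P486G'] -> total ['M946G', 'P486G', 'S644Q', 'V378D', 'Y435V']
  At Lambda: gained ['Y871N'] -> total ['M946G', 'P486G', 'S644Q', 'V378D', 'Y435V', 'Y871N']
Mutations(Lambda) = ['M946G', 'P486G', 'S644Q', 'V378D', 'Y435V', 'Y871N']
Intersection: ['M946G', 'P486G', 'S644Q', 'V378D', 'Y435V'] ∩ ['M946G', 'P486G', 'S644Q', 'V378D', 'Y435V', 'Y871N'] = ['M946G', 'P486G', 'S644Q', 'V378D', 'Y435V']

Answer: M946G,P486G,S644Q,V378D,Y435V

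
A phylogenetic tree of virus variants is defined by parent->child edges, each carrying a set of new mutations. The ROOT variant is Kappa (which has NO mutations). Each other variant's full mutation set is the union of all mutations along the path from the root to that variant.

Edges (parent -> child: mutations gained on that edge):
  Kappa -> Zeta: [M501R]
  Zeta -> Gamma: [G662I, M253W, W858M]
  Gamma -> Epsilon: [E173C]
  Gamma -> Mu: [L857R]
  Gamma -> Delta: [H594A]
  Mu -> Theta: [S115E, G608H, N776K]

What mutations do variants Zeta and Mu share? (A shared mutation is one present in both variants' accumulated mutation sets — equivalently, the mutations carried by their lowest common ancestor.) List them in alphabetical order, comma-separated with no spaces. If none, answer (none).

Answer: M501R

Derivation:
Accumulating mutations along path to Zeta:
  At Kappa: gained [] -> total []
  At Zeta: gained ['M501R'] -> total ['M501R']
Mutations(Zeta) = ['M501R']
Accumulating mutations along path to Mu:
  At Kappa: gained [] -> total []
  At Zeta: gained ['M501R'] -> total ['M501R']
  At Gamma: gained ['G662I', 'M253W', 'W858M'] -> total ['G662I', 'M253W', 'M501R', 'W858M']
  At Mu: gained ['L857R'] -> total ['G662I', 'L857R', 'M253W', 'M501R', 'W858M']
Mutations(Mu) = ['G662I', 'L857R', 'M253W', 'M501R', 'W858M']
Intersection: ['M501R'] ∩ ['G662I', 'L857R', 'M253W', 'M501R', 'W858M'] = ['M501R']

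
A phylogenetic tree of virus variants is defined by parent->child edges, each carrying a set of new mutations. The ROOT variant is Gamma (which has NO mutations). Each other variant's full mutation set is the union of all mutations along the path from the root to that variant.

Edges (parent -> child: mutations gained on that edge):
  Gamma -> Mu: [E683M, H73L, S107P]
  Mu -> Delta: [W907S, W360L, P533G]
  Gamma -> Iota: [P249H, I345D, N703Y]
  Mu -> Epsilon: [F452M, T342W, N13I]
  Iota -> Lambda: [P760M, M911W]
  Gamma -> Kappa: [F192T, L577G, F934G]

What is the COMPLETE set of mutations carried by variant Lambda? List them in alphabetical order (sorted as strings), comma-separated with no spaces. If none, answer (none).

Answer: I345D,M911W,N703Y,P249H,P760M

Derivation:
At Gamma: gained [] -> total []
At Iota: gained ['P249H', 'I345D', 'N703Y'] -> total ['I345D', 'N703Y', 'P249H']
At Lambda: gained ['P760M', 'M911W'] -> total ['I345D', 'M911W', 'N703Y', 'P249H', 'P760M']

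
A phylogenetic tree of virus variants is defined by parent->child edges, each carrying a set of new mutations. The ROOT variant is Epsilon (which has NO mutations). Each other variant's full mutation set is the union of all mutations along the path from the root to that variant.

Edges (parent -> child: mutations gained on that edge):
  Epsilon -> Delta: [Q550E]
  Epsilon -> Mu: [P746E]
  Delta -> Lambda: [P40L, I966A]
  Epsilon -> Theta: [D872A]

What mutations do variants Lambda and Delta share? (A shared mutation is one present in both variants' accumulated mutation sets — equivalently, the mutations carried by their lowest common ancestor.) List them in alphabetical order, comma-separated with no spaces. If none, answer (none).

Accumulating mutations along path to Lambda:
  At Epsilon: gained [] -> total []
  At Delta: gained ['Q550E'] -> total ['Q550E']
  At Lambda: gained ['P40L', 'I966A'] -> total ['I966A', 'P40L', 'Q550E']
Mutations(Lambda) = ['I966A', 'P40L', 'Q550E']
Accumulating mutations along path to Delta:
  At Epsilon: gained [] -> total []
  At Delta: gained ['Q550E'] -> total ['Q550E']
Mutations(Delta) = ['Q550E']
Intersection: ['I966A', 'P40L', 'Q550E'] ∩ ['Q550E'] = ['Q550E']

Answer: Q550E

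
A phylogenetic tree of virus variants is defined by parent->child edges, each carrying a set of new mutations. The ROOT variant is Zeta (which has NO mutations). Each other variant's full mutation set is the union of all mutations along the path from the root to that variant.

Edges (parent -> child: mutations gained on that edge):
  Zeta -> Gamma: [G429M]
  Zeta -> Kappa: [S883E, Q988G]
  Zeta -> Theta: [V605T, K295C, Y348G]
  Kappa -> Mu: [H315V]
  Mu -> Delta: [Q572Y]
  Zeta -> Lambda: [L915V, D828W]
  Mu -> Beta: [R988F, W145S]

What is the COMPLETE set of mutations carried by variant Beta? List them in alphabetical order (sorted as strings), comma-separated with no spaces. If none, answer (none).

At Zeta: gained [] -> total []
At Kappa: gained ['S883E', 'Q988G'] -> total ['Q988G', 'S883E']
At Mu: gained ['H315V'] -> total ['H315V', 'Q988G', 'S883E']
At Beta: gained ['R988F', 'W145S'] -> total ['H315V', 'Q988G', 'R988F', 'S883E', 'W145S']

Answer: H315V,Q988G,R988F,S883E,W145S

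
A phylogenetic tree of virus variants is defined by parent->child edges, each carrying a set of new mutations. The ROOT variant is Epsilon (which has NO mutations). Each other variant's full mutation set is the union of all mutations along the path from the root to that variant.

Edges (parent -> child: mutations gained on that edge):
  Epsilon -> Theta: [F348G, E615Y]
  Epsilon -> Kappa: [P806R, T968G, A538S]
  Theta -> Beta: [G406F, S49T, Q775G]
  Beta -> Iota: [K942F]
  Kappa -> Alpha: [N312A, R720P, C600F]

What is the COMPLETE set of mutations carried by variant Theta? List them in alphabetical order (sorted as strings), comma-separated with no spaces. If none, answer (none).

At Epsilon: gained [] -> total []
At Theta: gained ['F348G', 'E615Y'] -> total ['E615Y', 'F348G']

Answer: E615Y,F348G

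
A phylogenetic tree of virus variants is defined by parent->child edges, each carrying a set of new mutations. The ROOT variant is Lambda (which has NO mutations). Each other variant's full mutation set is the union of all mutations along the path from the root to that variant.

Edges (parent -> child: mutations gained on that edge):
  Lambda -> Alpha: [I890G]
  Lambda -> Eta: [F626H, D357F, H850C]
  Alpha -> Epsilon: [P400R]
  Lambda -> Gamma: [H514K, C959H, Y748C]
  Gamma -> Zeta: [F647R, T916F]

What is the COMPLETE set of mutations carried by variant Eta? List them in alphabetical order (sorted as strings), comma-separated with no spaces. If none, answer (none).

Answer: D357F,F626H,H850C

Derivation:
At Lambda: gained [] -> total []
At Eta: gained ['F626H', 'D357F', 'H850C'] -> total ['D357F', 'F626H', 'H850C']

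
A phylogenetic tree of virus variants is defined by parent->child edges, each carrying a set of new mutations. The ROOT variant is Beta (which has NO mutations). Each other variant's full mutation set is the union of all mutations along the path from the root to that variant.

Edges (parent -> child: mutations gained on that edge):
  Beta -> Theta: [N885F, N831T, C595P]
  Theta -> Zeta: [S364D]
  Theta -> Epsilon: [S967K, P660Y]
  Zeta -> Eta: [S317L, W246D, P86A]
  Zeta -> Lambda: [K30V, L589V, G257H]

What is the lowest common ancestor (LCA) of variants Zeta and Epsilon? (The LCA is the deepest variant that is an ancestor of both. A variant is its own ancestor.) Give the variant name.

Path from root to Zeta: Beta -> Theta -> Zeta
  ancestors of Zeta: {Beta, Theta, Zeta}
Path from root to Epsilon: Beta -> Theta -> Epsilon
  ancestors of Epsilon: {Beta, Theta, Epsilon}
Common ancestors: {Beta, Theta}
Walk up from Epsilon: Epsilon (not in ancestors of Zeta), Theta (in ancestors of Zeta), Beta (in ancestors of Zeta)
Deepest common ancestor (LCA) = Theta

Answer: Theta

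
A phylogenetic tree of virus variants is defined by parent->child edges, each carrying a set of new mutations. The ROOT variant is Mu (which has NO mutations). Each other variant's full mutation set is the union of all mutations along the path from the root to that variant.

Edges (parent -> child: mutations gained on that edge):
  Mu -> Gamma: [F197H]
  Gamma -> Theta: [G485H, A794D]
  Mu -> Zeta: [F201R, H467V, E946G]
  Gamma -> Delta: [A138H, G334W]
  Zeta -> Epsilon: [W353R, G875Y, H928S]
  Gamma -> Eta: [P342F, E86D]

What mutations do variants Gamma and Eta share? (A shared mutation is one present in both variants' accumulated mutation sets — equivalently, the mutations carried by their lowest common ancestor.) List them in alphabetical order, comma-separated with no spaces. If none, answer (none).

Answer: F197H

Derivation:
Accumulating mutations along path to Gamma:
  At Mu: gained [] -> total []
  At Gamma: gained ['F197H'] -> total ['F197H']
Mutations(Gamma) = ['F197H']
Accumulating mutations along path to Eta:
  At Mu: gained [] -> total []
  At Gamma: gained ['F197H'] -> total ['F197H']
  At Eta: gained ['P342F', 'E86D'] -> total ['E86D', 'F197H', 'P342F']
Mutations(Eta) = ['E86D', 'F197H', 'P342F']
Intersection: ['F197H'] ∩ ['E86D', 'F197H', 'P342F'] = ['F197H']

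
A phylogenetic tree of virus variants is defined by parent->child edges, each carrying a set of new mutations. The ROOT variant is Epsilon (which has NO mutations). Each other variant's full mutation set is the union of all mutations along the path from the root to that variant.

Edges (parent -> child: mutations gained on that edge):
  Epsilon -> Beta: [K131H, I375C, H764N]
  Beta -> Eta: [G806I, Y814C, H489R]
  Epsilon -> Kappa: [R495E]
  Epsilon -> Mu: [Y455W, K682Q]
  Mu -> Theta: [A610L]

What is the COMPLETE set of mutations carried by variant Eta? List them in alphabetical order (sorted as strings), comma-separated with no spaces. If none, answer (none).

Answer: G806I,H489R,H764N,I375C,K131H,Y814C

Derivation:
At Epsilon: gained [] -> total []
At Beta: gained ['K131H', 'I375C', 'H764N'] -> total ['H764N', 'I375C', 'K131H']
At Eta: gained ['G806I', 'Y814C', 'H489R'] -> total ['G806I', 'H489R', 'H764N', 'I375C', 'K131H', 'Y814C']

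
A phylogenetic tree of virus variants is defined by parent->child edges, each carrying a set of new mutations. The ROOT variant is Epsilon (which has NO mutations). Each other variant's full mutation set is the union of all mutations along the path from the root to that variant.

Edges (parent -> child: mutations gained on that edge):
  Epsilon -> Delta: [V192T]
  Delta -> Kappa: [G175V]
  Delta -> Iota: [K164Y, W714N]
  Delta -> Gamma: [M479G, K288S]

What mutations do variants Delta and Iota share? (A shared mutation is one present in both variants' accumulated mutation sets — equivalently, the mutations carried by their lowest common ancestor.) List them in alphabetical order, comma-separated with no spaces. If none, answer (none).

Answer: V192T

Derivation:
Accumulating mutations along path to Delta:
  At Epsilon: gained [] -> total []
  At Delta: gained ['V192T'] -> total ['V192T']
Mutations(Delta) = ['V192T']
Accumulating mutations along path to Iota:
  At Epsilon: gained [] -> total []
  At Delta: gained ['V192T'] -> total ['V192T']
  At Iota: gained ['K164Y', 'W714N'] -> total ['K164Y', 'V192T', 'W714N']
Mutations(Iota) = ['K164Y', 'V192T', 'W714N']
Intersection: ['V192T'] ∩ ['K164Y', 'V192T', 'W714N'] = ['V192T']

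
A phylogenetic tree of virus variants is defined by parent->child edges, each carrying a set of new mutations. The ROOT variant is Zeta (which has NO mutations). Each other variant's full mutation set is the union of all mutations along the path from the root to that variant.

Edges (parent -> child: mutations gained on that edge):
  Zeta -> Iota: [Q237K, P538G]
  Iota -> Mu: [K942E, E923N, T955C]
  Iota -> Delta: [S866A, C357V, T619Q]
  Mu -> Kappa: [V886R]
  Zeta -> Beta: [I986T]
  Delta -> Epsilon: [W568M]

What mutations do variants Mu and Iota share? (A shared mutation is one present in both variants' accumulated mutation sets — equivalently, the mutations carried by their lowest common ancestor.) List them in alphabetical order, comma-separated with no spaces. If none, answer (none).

Accumulating mutations along path to Mu:
  At Zeta: gained [] -> total []
  At Iota: gained ['Q237K', 'P538G'] -> total ['P538G', 'Q237K']
  At Mu: gained ['K942E', 'E923N', 'T955C'] -> total ['E923N', 'K942E', 'P538G', 'Q237K', 'T955C']
Mutations(Mu) = ['E923N', 'K942E', 'P538G', 'Q237K', 'T955C']
Accumulating mutations along path to Iota:
  At Zeta: gained [] -> total []
  At Iota: gained ['Q237K', 'P538G'] -> total ['P538G', 'Q237K']
Mutations(Iota) = ['P538G', 'Q237K']
Intersection: ['E923N', 'K942E', 'P538G', 'Q237K', 'T955C'] ∩ ['P538G', 'Q237K'] = ['P538G', 'Q237K']

Answer: P538G,Q237K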